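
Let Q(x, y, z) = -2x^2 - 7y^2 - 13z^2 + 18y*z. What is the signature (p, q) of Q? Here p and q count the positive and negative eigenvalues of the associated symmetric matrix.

Write A = [[-2, 0, 0], [0, -7, 9], [0, 9, -13]].
Applying the same elementary operations to the rows and columns of A produces a congruent diagonal matrix with entries -2, -7, -10/7.
So there are 3 negative pivots.

(0, 3)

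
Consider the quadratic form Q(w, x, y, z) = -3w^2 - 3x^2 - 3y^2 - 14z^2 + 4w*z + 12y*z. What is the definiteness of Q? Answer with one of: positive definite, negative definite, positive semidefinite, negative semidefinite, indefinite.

The symmetric matrix of Q is A = [[-3, 0, 0, 2], [0, -3, 0, 0], [0, 0, -3, 6], [2, 0, 6, -14]].
Leading principal minors: Δ_1 = -3, Δ_2 = 9, Δ_3 = -27, Δ_4 = 18.
The signs alternate starting with Δ_1 < 0, so by Sylvester's criterion Q is negative definite.

negative definite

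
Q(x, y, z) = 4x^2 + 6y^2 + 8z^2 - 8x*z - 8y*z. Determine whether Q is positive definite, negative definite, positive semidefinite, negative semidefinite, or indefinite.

positive definite

The symmetric matrix of Q is A = [[4, 0, -4], [0, 6, -4], [-4, -4, 8]].
Leading principal minors: Δ_1 = 4, Δ_2 = 24, Δ_3 = 32.
All leading principal minors are positive, so by Sylvester's criterion Q is positive definite.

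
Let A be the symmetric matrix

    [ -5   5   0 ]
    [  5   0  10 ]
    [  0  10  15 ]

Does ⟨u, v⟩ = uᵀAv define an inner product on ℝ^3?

no

An LDLᵀ factorisation of A has diagonal entries -5, 5, -5.
Counting signs: 1 positive, 2 negative.
Hence Q is indefinite.
⟨·,·⟩ is an inner product exactly when A is positive definite.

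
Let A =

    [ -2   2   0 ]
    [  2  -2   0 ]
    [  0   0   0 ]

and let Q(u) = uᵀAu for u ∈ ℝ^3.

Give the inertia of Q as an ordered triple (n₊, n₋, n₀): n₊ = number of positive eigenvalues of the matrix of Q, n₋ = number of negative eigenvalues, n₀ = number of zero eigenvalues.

Applying the same elementary operations to the rows and columns of A produces a congruent diagonal matrix with entries -2, 0, 0.
So there are 1 negative, 2 zero pivots.

(0, 1, 2)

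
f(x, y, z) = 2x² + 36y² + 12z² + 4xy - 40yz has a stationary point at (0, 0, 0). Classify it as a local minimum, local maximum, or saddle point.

local minimum

The Hessian at the origin is H = [[4, 4, 0], [4, 72, -40], [0, -40, 24]].
Symmetric row and column elimination reduces H to a congruent diagonal form with pivots 4, 68, 8/17.
Counting signs: 3 positive.
H is positive definite, so the origin is a strict local minimum.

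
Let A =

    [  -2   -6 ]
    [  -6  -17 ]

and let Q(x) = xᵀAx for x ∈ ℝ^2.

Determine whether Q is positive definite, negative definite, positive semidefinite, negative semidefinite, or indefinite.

indefinite

For the 2×2 matrix [[-2, -6], [-6, -17]]: det = -2·-17 − (-6)² = -2, trace = -19.
det < 0 so the eigenvalues have opposite signs; the form is indefinite.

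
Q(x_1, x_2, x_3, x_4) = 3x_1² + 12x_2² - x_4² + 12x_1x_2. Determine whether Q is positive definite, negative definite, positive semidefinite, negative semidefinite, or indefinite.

indefinite

The symmetric matrix is A = [[3, 6, 0, 0], [6, 12, 0, 0], [0, 0, 0, 0], [0, 0, 0, -1]].
Symmetric row and column elimination reduces A to a congruent diagonal form with pivots 3, 0, 0, -1.
So there are 1 positive, 1 negative, 2 zero pivots.
Hence Q is indefinite.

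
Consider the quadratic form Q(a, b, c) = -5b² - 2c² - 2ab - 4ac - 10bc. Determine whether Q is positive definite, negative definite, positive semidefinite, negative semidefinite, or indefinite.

The symmetric matrix is A = [[0, -1, -2], [-1, -5, -5], [-2, -5, -2]].
A is congruent to a diagonal matrix with 1 positive, 2 negative and 0 zero entries, so Q is indefinite.

indefinite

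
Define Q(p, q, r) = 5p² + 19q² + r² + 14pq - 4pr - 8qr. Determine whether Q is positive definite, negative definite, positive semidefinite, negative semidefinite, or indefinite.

The associated matrix is A = [[5, 7, -2], [7, 19, -4], [-2, -4, 1]].
Congruent diagonalization of A (simultaneous row and column reduction) yields pivots 5, 46/5, 1/23.
That gives 3 positive pivots.
Hence Q is positive definite.

positive definite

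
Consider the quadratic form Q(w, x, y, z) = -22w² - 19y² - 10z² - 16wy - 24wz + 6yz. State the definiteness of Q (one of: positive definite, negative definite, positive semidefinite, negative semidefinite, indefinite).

The associated matrix is A = [[-22, 0, -8, -12], [0, 0, 0, 0], [-8, 0, -19, 3], [-12, 0, 3, -10]].
Symmetric row and column elimination reduces A to a congruent diagonal form with pivots -22, 0, -177/11, -5/59.
Counting signs: 3 negative, 1 zero.
Hence Q is negative semidefinite.

negative semidefinite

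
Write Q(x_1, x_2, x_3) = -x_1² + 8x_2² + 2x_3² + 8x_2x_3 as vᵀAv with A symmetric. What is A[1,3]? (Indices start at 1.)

The coefficient of x_1·x_3 in Q is 0. For a symmetric A this equals A[1,3] + A[3,1] = 2·A[1,3].
So A[1,3] = 0/2 = 0.

0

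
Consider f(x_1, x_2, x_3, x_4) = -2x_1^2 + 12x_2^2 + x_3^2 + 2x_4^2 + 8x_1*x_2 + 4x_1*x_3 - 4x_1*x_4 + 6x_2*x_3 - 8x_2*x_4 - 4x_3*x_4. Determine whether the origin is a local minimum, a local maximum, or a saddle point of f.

saddle point

The Hessian at the origin is H = [[-4, 8, 4, -4], [8, 24, 6, -8], [4, 6, 2, -4], [-4, -8, -4, 4]].
Symmetric row and column elimination reduces H to a congruent diagonal form with pivots -4, 40, 11/10, -40/11.
That gives 2 positive, 2 negative pivots.
H is indefinite, so the origin is a saddle point.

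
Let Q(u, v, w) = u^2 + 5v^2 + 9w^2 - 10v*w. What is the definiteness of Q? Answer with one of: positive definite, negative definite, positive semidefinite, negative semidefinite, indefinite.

The symmetric matrix of Q is A = [[1, 0, 0], [0, 5, -5], [0, -5, 9]].
Leading principal minors: Δ_1 = 1, Δ_2 = 5, Δ_3 = 20.
All leading principal minors are positive, so by Sylvester's criterion Q is positive definite.

positive definite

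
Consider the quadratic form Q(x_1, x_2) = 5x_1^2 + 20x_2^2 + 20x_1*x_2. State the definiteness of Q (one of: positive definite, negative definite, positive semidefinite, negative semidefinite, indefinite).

positive semidefinite

The symmetric matrix of Q is [[5, 10], [10, 20]].
For the 2×2 matrix [[5, 10], [10, 20]]: det = 5·20 − (10)² = 0, trace = 25.
det = 0 so one eigenvalue is zero; the form is semidefinite with the sign of the trace.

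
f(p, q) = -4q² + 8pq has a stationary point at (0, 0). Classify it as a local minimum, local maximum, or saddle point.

saddle point

The Hessian at the origin is H = [[0, 8], [8, -8]].
det H = 0·-8 − (8)² = -64 < 0, so H is indefinite.
Therefore the origin is a saddle point.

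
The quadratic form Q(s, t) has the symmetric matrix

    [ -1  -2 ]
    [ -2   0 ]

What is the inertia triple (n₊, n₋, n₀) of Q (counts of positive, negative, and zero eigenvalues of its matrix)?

(1, 1, 0)

Symmetric row and column elimination reduces A to a congruent diagonal form with pivots -1, 4.
So there are 1 positive, 1 negative pivots.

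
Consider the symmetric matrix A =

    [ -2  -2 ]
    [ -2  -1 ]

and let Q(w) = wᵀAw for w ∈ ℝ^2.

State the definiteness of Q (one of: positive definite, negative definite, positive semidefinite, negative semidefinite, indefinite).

Symmetric row and column elimination reduces A to a congruent diagonal form with pivots -2, 1.
Counting signs: 1 positive, 1 negative.
Hence Q is indefinite.

indefinite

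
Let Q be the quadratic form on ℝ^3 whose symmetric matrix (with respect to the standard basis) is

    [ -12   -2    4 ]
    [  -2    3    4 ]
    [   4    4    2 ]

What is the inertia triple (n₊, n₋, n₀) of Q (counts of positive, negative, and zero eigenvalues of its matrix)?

Congruent diagonalization of A (simultaneous row and column reduction) yields pivots -12, 10/3, 0.
That gives 1 positive, 1 negative, 1 zero pivots.

(1, 1, 1)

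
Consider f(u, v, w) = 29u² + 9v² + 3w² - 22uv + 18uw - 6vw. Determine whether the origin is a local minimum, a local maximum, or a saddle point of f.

local minimum

The Hessian at the origin is H = [[58, -22, 18], [-22, 18, -6], [18, -6, 6]].
Applying the same elementary operations to the rows and columns of H produces a congruent diagonal matrix with entries 58, 280/29, 12/35.
Counting signs: 3 positive.
H is positive definite, so the origin is a strict local minimum.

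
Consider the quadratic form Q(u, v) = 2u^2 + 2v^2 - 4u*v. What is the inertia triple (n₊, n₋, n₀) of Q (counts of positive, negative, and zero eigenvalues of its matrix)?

(1, 0, 1)

The associated matrix is A = [[2, -2], [-2, 2]].
Symmetric row and column elimination reduces A to a congruent diagonal form with pivots 2, 0.
That gives 1 positive, 1 zero pivots.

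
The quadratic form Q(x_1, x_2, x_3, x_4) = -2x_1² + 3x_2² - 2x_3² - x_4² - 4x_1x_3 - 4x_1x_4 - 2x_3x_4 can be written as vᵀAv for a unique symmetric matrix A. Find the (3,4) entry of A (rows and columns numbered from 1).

-1

The coefficient of x_3·x_4 in Q is -2. For a symmetric A this equals A[3,4] + A[4,3] = 2·A[3,4].
So A[3,4] = -2/2 = -1.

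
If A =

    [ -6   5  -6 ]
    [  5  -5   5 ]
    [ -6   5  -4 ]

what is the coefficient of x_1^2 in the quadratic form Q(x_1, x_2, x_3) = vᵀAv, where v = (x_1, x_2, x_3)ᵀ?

The coefficient of x_1^2 is the diagonal entry A[1,1] = -6.

-6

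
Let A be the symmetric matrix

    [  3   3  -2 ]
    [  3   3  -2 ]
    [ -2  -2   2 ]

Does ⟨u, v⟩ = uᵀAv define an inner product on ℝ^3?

Congruent diagonalization of A (simultaneous row and column reduction) yields pivots 3, 0, 2/3.
Counting signs: 2 positive, 1 zero.
Hence Q is positive semidefinite.
⟨·,·⟩ is an inner product exactly when A is positive definite.

no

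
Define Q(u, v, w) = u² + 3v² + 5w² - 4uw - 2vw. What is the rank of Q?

3

The associated matrix is A = [[1, 0, -2], [0, 3, -1], [-2, -1, 5]].
Row-reducing A symmetrically gives the diagonal entries 1, 3, 2/3.
Counting signs: 3 positive.
The rank is the number of nonzero pivots: 3.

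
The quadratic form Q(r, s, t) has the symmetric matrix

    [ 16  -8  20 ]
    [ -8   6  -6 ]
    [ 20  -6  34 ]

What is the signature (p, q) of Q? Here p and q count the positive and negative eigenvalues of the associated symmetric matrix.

Congruent diagonalization of A (simultaneous row and column reduction) yields pivots 16, 2, 1.
Counting signs: 3 positive.

(3, 0)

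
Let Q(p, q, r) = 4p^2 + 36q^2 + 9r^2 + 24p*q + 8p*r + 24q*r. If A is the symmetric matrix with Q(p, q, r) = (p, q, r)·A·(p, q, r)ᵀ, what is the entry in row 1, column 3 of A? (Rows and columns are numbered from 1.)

4

The coefficient of p·r in Q is 8. For a symmetric A this equals A[1,3] + A[3,1] = 2·A[1,3].
So A[1,3] = 8/2 = 4.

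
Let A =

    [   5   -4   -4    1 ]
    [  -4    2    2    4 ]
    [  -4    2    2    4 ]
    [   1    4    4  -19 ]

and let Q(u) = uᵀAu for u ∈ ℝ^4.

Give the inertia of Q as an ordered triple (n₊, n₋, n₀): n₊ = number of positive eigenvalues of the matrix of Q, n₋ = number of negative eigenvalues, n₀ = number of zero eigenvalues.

(1, 1, 2)

Symmetric row and column elimination reduces A to a congruent diagonal form with pivots 5, -6/5, 0, 0.
Counting signs: 1 positive, 1 negative, 2 zero.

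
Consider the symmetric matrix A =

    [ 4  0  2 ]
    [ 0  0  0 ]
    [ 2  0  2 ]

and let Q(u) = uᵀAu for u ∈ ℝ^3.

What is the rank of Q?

2

Row-reducing A symmetrically gives the diagonal entries 4, 0, 1.
Counting signs: 2 positive, 1 zero.
The rank is the number of nonzero pivots: 2.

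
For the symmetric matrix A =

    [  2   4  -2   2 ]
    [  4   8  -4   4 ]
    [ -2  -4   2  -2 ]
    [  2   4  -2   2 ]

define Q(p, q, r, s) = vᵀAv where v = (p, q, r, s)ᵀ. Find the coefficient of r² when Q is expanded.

The coefficient of r² is the diagonal entry A[3,3] = 2.

2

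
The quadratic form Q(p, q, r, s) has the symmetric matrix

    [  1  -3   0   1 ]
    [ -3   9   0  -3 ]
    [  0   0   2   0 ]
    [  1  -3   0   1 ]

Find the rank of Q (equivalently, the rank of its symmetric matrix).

Symmetric row and column elimination reduces A to a congruent diagonal form with pivots 1, 0, 2, 0.
Counting signs: 2 positive, 2 zero.
The rank is the number of nonzero pivots: 2.

2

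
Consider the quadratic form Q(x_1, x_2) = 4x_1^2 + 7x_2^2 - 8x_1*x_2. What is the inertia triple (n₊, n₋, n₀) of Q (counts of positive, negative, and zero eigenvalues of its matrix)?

The associated matrix is A = [[4, -4], [-4, 7]].
Applying the same elementary operations to the rows and columns of A produces a congruent diagonal matrix with entries 4, 3.
So there are 2 positive pivots.

(2, 0, 0)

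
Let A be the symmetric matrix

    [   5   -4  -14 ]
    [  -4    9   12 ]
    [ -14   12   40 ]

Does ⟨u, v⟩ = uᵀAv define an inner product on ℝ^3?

yes

Leading principal minors: Δ_1 = 5, Δ_2 = 29, Δ_3 = 20.
All leading principal minors are positive, so by Sylvester's criterion Q is positive definite.
⟨·,·⟩ is an inner product exactly when A is positive definite.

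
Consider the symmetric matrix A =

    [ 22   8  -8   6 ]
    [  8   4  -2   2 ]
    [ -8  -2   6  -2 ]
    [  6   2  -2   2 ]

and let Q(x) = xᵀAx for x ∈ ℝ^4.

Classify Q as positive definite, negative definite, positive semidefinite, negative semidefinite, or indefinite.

Leading principal minors: Δ_1 = 22, Δ_2 = 24, Δ_3 = 56, Δ_4 = 16.
All leading principal minors are positive, so by Sylvester's criterion Q is positive definite.

positive definite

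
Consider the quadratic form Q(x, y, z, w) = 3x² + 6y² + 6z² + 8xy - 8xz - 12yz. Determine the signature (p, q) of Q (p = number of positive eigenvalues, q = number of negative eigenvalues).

(2, 0)

Write A = [[3, 4, -4, 0], [4, 6, -6, 0], [-4, -6, 6, 0], [0, 0, 0, 0]].
Symmetric row and column elimination reduces A to a congruent diagonal form with pivots 3, 2/3, 0, 0.
Counting signs: 2 positive, 2 zero.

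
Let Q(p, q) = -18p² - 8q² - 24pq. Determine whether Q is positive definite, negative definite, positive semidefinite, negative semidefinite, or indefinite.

Write A = [[-18, -12], [-12, -8]].
Symmetric row and column elimination reduces A to a congruent diagonal form with pivots -18, 0.
So there are 1 negative, 1 zero pivots.
Hence Q is negative semidefinite.

negative semidefinite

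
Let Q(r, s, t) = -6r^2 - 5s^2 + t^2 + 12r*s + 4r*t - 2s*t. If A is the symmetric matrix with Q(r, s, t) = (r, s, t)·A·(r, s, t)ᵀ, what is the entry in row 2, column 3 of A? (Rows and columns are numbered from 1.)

-1

The coefficient of s·t in Q is -2. For a symmetric A this equals A[2,3] + A[3,2] = 2·A[2,3].
So A[2,3] = -2/2 = -1.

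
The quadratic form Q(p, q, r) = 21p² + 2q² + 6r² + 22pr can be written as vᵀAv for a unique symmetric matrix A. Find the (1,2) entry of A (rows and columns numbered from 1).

The coefficient of p·q in Q is 0. For a symmetric A this equals A[1,2] + A[2,1] = 2·A[1,2].
So A[1,2] = 0/2 = 0.

0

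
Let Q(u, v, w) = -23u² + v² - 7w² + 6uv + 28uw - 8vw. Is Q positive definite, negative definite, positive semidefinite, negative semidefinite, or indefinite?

Write A = [[-23, 3, 14], [3, 1, -4], [14, -4, -7]].
Symmetric row and column elimination reduces A to a congruent diagonal form with pivots -23, 32/23, -15/8.
That gives 1 positive, 2 negative pivots.
Hence Q is indefinite.

indefinite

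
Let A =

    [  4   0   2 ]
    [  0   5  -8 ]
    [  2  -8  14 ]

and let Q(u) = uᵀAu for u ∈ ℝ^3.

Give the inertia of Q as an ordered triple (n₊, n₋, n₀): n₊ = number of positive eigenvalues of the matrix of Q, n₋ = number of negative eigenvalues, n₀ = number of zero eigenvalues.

Symmetric row and column elimination reduces A to a congruent diagonal form with pivots 4, 5, 1/5.
So there are 3 positive pivots.

(3, 0, 0)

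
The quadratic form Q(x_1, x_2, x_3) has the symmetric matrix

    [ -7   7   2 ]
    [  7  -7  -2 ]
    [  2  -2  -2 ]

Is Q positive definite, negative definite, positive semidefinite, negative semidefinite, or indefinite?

negative semidefinite

Congruent diagonalization of A (simultaneous row and column reduction) yields pivots -7, 0, -10/7.
Counting signs: 2 negative, 1 zero.
Hence Q is negative semidefinite.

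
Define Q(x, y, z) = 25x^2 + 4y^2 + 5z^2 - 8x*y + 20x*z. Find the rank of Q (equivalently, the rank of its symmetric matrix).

The associated matrix is A = [[25, -4, 10], [-4, 4, 0], [10, 0, 5]].
Symmetric row and column elimination reduces A to a congruent diagonal form with pivots 25, 84/25, 5/21.
That gives 3 positive pivots.
The rank is the number of nonzero pivots: 3.

3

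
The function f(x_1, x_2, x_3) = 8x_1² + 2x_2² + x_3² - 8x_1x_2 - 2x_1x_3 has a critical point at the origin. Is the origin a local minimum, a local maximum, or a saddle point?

The Hessian at the origin is H = [[16, -8, -2], [-8, 4, 0], [-2, 0, 2]].
H is indefinite, so the origin is a saddle point.

saddle point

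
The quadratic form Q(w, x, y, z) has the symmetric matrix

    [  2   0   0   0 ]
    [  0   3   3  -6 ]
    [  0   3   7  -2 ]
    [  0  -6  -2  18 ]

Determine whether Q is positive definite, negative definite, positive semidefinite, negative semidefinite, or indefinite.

positive definite

Congruent diagonalization of A (simultaneous row and column reduction) yields pivots 2, 3, 4, 2.
That gives 4 positive pivots.
Hence Q is positive definite.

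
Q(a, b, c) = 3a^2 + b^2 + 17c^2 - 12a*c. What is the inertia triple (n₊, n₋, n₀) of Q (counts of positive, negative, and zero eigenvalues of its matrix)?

(3, 0, 0)

The associated matrix is A = [[3, 0, -6], [0, 1, 0], [-6, 0, 17]].
Congruent diagonalization of A (simultaneous row and column reduction) yields pivots 3, 1, 5.
So there are 3 positive pivots.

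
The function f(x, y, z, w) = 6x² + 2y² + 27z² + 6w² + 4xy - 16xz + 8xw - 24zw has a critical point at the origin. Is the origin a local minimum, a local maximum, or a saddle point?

local minimum

The Hessian at the origin is H = [[12, 4, -16, 8], [4, 4, 0, 0], [-16, 0, 54, -24], [8, 0, -24, 12]].
Row-reducing H symmetrically gives the diagonal entries 12, 8/3, 22, 12/11.
Counting signs: 4 positive.
H is positive definite, so the origin is a strict local minimum.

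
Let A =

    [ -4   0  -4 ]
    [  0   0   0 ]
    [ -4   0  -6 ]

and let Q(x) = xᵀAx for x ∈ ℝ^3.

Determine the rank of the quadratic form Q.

2

Symmetric row and column elimination reduces A to a congruent diagonal form with pivots -4, 0, -2.
So there are 2 negative, 1 zero pivots.
The rank is the number of nonzero pivots: 2.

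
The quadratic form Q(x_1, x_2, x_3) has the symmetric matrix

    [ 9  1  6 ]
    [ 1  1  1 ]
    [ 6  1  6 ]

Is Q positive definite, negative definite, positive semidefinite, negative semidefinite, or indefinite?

positive definite

Symmetric row and column elimination reduces A to a congruent diagonal form with pivots 9, 8/9, 15/8.
Counting signs: 3 positive.
Hence Q is positive definite.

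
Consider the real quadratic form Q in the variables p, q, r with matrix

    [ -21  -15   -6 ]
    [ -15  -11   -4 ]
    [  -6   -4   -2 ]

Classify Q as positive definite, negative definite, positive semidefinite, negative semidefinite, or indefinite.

negative semidefinite

Row-reducing A symmetrically gives the diagonal entries -21, -2/7, 0.
So there are 2 negative, 1 zero pivots.
Hence Q is negative semidefinite.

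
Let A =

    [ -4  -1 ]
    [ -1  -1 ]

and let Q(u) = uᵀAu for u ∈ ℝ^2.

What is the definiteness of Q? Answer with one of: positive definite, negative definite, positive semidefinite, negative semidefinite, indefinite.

negative definite

Leading principal minors: Δ_1 = -4, Δ_2 = 3.
The signs alternate starting with Δ_1 < 0, so by Sylvester's criterion Q is negative definite.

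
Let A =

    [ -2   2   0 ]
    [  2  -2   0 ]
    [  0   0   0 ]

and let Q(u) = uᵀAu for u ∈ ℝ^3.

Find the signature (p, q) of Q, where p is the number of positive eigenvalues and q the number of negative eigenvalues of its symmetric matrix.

(0, 1)

Row-reducing A symmetrically gives the diagonal entries -2, 0, 0.
So there are 1 negative, 2 zero pivots.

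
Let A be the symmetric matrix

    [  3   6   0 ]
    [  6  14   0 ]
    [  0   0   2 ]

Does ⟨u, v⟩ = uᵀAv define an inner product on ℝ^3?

Congruent diagonalization of A (simultaneous row and column reduction) yields pivots 3, 2, 2.
That gives 3 positive pivots.
Hence Q is positive definite.
⟨·,·⟩ is an inner product exactly when A is positive definite.

yes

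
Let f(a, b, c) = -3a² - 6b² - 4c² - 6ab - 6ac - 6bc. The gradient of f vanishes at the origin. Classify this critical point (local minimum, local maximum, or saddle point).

The Hessian at the origin is H = [[-6, -6, -6], [-6, -12, -6], [-6, -6, -8]].
Row-reducing H symmetrically gives the diagonal entries -6, -6, -2.
That gives 3 negative pivots.
H is negative definite, so the origin is a strict local maximum.

local maximum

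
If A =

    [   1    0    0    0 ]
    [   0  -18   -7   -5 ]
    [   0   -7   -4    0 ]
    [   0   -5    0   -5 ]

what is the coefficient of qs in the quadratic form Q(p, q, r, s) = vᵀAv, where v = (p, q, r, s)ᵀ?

The coefficient of qs is A[2,4] + A[4,2] = 2·(-5) = -10.

-10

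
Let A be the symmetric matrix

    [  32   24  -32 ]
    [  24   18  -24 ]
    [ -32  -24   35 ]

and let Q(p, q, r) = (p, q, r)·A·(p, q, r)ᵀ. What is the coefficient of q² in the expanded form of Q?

The coefficient of q² is the diagonal entry A[2,2] = 18.

18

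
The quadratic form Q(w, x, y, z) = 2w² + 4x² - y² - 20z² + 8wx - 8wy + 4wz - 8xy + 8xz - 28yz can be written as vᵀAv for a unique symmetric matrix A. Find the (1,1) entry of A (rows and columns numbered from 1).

2

The coefficient of w² in Q is 2, and that is exactly A[1,1].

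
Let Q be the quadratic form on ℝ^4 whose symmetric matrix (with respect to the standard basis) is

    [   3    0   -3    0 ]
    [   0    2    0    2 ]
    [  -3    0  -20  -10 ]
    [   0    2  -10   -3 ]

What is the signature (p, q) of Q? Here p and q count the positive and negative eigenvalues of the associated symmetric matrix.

Congruent diagonalization of A (simultaneous row and column reduction) yields pivots 3, 2, -23, -15/23.
That gives 2 positive, 2 negative pivots.

(2, 2)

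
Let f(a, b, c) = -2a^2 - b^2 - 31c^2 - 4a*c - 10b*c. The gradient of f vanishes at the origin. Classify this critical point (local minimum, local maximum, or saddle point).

The Hessian at the origin is H = [[-4, 0, -4], [0, -2, -10], [-4, -10, -62]].
Symmetric row and column elimination reduces H to a congruent diagonal form with pivots -4, -2, -8.
That gives 3 negative pivots.
H is negative definite, so the origin is a strict local maximum.

local maximum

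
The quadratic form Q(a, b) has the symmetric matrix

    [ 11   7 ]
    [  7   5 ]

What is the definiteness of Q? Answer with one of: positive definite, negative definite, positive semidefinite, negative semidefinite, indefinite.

positive definite

Leading principal minors: Δ_1 = 11, Δ_2 = 6.
All leading principal minors are positive, so by Sylvester's criterion Q is positive definite.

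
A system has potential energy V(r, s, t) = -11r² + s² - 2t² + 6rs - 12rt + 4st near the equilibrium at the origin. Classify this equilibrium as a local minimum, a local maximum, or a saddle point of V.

The Hessian at the origin is H = [[-22, 6, -12], [6, 2, 4], [-12, 4, -4]].
Congruent diagonalization of H (simultaneous row and column reduction) yields pivots -22, 40/11, 12/5.
Counting signs: 2 positive, 1 negative.
H is indefinite, so the origin is a saddle point.

saddle point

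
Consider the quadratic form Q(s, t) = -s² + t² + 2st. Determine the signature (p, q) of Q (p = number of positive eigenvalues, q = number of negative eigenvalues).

(1, 1)

The symmetric matrix is A = [[-1, 1], [1, 1]].
Symmetric row and column elimination reduces A to a congruent diagonal form with pivots -1, 2.
So there are 1 positive, 1 negative pivots.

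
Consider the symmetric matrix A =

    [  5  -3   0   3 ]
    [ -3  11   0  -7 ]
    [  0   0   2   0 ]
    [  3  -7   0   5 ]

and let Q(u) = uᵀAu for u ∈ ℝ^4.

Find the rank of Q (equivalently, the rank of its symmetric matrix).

Applying the same elementary operations to the rows and columns of A produces a congruent diagonal matrix with entries 5, 46/5, 2, 6/23.
So there are 4 positive pivots.
The rank is the number of nonzero pivots: 4.

4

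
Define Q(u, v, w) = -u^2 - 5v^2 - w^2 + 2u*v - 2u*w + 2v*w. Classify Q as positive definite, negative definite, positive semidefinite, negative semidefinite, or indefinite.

Write A = [[-1, 1, -1], [1, -5, 1], [-1, 1, -1]].
Congruent diagonalization of A (simultaneous row and column reduction) yields pivots -1, -4, 0.
So there are 2 negative, 1 zero pivots.
Hence Q is negative semidefinite.

negative semidefinite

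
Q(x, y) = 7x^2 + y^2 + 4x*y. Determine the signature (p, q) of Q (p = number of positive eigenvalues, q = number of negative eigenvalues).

The associated matrix is A = [[7, 2], [2, 1]].
Applying the same elementary operations to the rows and columns of A produces a congruent diagonal matrix with entries 7, 3/7.
That gives 2 positive pivots.

(2, 0)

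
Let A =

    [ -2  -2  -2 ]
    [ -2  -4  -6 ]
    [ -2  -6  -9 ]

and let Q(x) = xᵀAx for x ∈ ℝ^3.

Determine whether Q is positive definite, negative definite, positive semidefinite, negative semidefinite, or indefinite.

indefinite

Symmetric row and column elimination reduces A to a congruent diagonal form with pivots -2, -2, 1.
That gives 1 positive, 2 negative pivots.
Hence Q is indefinite.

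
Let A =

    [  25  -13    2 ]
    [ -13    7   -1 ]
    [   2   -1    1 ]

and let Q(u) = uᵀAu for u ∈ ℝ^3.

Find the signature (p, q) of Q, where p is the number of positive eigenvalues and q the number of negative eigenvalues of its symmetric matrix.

(3, 0)

An LDLᵀ factorisation of A has diagonal entries 25, 6/25, 5/6.
Counting signs: 3 positive.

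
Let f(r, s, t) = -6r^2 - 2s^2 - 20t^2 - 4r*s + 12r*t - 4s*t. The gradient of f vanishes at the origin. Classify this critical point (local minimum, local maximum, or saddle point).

local maximum

The Hessian at the origin is H = [[-12, -4, 12], [-4, -4, -4], [12, -4, -40]].
Congruent diagonalization of H (simultaneous row and column reduction) yields pivots -12, -8/3, -4.
Counting signs: 3 negative.
H is negative definite, so the origin is a strict local maximum.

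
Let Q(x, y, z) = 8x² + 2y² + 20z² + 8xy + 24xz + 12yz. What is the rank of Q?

Write A = [[8, 4, 12], [4, 2, 6], [12, 6, 20]].
Row-reducing A symmetrically gives the diagonal entries 8, 0, 2.
That gives 2 positive, 1 zero pivots.
The rank is the number of nonzero pivots: 2.

2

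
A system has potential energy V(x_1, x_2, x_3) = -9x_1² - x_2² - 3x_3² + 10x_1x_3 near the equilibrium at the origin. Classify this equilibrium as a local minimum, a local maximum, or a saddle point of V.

The Hessian at the origin is H = [[-18, 0, 10], [0, -2, 0], [10, 0, -6]].
Congruent diagonalization of H (simultaneous row and column reduction) yields pivots -18, -2, -4/9.
That gives 3 negative pivots.
H is negative definite, so the origin is a strict local maximum.

local maximum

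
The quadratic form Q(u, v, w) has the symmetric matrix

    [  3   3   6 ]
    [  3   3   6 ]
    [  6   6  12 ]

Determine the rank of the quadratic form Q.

1

Applying the same elementary operations to the rows and columns of A produces a congruent diagonal matrix with entries 3, 0, 0.
Counting signs: 1 positive, 2 zero.
The rank is the number of nonzero pivots: 1.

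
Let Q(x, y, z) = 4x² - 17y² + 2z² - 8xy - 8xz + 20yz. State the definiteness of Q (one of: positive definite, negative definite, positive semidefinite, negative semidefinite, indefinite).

indefinite

The symmetric matrix is A = [[4, -4, -4], [-4, -17, 10], [-4, 10, 2]].
An LDLᵀ factorisation of A has diagonal entries 4, -21, -2/7.
Counting signs: 1 positive, 2 negative.
Hence Q is indefinite.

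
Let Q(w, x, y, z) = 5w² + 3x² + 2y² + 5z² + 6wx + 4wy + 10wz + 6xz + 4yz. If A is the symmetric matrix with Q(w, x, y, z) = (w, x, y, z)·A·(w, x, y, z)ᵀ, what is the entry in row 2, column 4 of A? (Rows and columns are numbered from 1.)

3

The coefficient of x·z in Q is 6. For a symmetric A this equals A[2,4] + A[4,2] = 2·A[2,4].
So A[2,4] = 6/2 = 3.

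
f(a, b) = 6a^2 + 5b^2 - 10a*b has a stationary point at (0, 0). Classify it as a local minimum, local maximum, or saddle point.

local minimum

The Hessian at the origin is H = [[12, -10], [-10, 10]].
det H = 12·10 − (-10)² = 20 > 0 and H[1,1] = 12 > 0, so H is positive definite.
Therefore the origin is a local minimum.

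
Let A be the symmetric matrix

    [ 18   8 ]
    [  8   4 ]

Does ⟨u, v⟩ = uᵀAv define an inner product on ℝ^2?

For the 2×2 matrix [[18, 8], [8, 4]]: det = 18·4 − (8)² = 8, trace = 22.
det > 0 so both eigenvalues share the sign of the trace; trace = 22 > 0 ⇒ both positive.
⟨·,·⟩ is an inner product exactly when A is positive definite.

yes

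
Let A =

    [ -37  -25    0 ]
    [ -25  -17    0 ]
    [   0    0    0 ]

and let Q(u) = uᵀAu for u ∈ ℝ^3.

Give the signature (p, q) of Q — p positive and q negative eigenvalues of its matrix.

(0, 2)

Applying the same elementary operations to the rows and columns of A produces a congruent diagonal matrix with entries -37, -4/37, 0.
That gives 2 negative, 1 zero pivots.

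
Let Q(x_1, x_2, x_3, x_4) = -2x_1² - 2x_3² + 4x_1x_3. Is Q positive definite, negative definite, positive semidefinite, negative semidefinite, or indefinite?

negative semidefinite

The symmetric matrix is A = [[-2, 0, 2, 0], [0, 0, 0, 0], [2, 0, -2, 0], [0, 0, 0, 0]].
Applying the same elementary operations to the rows and columns of A produces a congruent diagonal matrix with entries -2, 0, 0, 0.
Counting signs: 1 negative, 3 zero.
Hence Q is negative semidefinite.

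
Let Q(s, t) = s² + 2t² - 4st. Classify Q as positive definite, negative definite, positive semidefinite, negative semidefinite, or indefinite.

indefinite

The symmetric matrix is A = [[1, -2], [-2, 2]].
Applying the same elementary operations to the rows and columns of A produces a congruent diagonal matrix with entries 1, -2.
Counting signs: 1 positive, 1 negative.
Hence Q is indefinite.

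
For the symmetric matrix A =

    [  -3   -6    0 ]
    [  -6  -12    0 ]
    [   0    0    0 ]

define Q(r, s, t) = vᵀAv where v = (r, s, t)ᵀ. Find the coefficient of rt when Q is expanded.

0

The coefficient of rt is A[1,3] + A[3,1] = 2·0 = 0.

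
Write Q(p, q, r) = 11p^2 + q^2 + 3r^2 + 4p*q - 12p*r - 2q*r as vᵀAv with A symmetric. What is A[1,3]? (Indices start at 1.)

The coefficient of p·r in Q is -12. For a symmetric A this equals A[1,3] + A[3,1] = 2·A[1,3].
So A[1,3] = -12/2 = -6.

-6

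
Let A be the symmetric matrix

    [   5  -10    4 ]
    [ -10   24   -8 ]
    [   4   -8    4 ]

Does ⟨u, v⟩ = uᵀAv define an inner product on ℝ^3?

Applying the same elementary operations to the rows and columns of A produces a congruent diagonal matrix with entries 5, 4, 4/5.
That gives 3 positive pivots.
Hence Q is positive definite.
⟨·,·⟩ is an inner product exactly when A is positive definite.

yes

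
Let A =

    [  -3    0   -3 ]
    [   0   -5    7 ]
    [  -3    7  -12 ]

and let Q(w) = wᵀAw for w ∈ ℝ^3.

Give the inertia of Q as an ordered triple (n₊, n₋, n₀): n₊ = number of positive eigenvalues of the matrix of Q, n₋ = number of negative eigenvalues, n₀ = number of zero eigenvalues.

(1, 2, 0)

Symmetric row and column elimination reduces A to a congruent diagonal form with pivots -3, -5, 4/5.
So there are 1 positive, 2 negative pivots.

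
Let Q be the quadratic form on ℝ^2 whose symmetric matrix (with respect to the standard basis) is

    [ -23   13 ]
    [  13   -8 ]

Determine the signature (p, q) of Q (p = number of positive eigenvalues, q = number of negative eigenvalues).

(0, 2)

Symmetric row and column elimination reduces A to a congruent diagonal form with pivots -23, -15/23.
Counting signs: 2 negative.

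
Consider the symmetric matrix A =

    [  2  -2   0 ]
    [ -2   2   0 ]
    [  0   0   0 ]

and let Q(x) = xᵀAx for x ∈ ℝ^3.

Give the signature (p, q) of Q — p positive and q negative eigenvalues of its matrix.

Symmetric row and column elimination reduces A to a congruent diagonal form with pivots 2, 0, 0.
So there are 1 positive, 2 zero pivots.

(1, 0)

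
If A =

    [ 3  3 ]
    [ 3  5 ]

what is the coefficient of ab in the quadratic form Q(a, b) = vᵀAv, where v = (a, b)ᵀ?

The coefficient of ab is A[1,2] + A[2,1] = 2·3 = 6.

6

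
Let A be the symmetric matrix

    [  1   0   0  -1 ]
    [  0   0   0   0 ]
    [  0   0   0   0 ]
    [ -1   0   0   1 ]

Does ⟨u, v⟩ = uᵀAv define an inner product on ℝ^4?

Symmetric row and column elimination reduces A to a congruent diagonal form with pivots 1, 0, 0, 0.
Counting signs: 1 positive, 3 zero.
Hence Q is positive semidefinite.
⟨·,·⟩ is an inner product exactly when A is positive definite.

no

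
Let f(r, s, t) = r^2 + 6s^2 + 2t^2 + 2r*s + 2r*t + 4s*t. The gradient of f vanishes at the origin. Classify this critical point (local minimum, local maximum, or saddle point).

local minimum

The Hessian at the origin is H = [[2, 2, 2], [2, 12, 4], [2, 4, 4]].
An LDLᵀ factorisation of H has diagonal entries 2, 10, 8/5.
That gives 3 positive pivots.
H is positive definite, so the origin is a strict local minimum.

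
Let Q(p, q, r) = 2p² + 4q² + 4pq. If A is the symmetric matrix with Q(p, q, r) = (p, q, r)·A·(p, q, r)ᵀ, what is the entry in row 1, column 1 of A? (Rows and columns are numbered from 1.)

2

The coefficient of p² in Q is 2, and that is exactly A[1,1].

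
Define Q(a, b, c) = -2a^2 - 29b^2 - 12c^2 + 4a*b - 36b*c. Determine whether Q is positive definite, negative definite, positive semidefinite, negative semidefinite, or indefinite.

negative semidefinite

Write A = [[-2, 2, 0], [2, -29, -18], [0, -18, -12]].
Congruent diagonalization of A (simultaneous row and column reduction) yields pivots -2, -27, 0.
So there are 2 negative, 1 zero pivots.
Hence Q is negative semidefinite.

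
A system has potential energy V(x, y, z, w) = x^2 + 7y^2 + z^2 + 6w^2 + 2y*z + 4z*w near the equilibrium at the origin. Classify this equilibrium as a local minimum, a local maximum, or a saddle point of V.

local minimum

The Hessian at the origin is H = [[2, 0, 0, 0], [0, 14, 2, 0], [0, 2, 2, 4], [0, 0, 4, 12]].
Row-reducing H symmetrically gives the diagonal entries 2, 14, 12/7, 8/3.
So there are 4 positive pivots.
H is positive definite, so the origin is a strict local minimum.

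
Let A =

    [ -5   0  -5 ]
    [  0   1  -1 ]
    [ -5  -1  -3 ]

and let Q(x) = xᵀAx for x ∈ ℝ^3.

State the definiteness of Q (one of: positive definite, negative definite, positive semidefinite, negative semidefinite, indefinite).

Applying the same elementary operations to the rows and columns of A produces a congruent diagonal matrix with entries -5, 1, 1.
Counting signs: 2 positive, 1 negative.
Hence Q is indefinite.

indefinite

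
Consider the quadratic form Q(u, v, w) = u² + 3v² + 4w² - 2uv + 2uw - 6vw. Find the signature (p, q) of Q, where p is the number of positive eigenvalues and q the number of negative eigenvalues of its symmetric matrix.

Write A = [[1, -1, 1], [-1, 3, -3], [1, -3, 4]].
Applying the same elementary operations to the rows and columns of A produces a congruent diagonal matrix with entries 1, 2, 1.
That gives 3 positive pivots.

(3, 0)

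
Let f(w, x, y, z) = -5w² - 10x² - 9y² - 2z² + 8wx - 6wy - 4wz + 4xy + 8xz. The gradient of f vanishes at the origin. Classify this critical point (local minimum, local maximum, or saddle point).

local maximum

The Hessian at the origin is H = [[-10, 8, -6, -4], [8, -20, 4, 8], [-6, 4, -18, 0], [-4, 8, 0, -4]].
Symmetric row and column elimination reduces H to a congruent diagonal form with pivots -10, -68/5, -244/17, -24/61.
So there are 4 negative pivots.
H is negative definite, so the origin is a strict local maximum.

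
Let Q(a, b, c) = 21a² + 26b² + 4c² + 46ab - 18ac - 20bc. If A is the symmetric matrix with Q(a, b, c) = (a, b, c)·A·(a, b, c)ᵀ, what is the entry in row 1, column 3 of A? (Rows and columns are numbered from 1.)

The coefficient of a·c in Q is -18. For a symmetric A this equals A[1,3] + A[3,1] = 2·A[1,3].
So A[1,3] = -18/2 = -9.

-9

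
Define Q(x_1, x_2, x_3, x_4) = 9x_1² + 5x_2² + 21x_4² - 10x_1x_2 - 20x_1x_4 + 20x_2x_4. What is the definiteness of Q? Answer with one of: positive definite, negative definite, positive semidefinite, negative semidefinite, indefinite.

The associated matrix is A = [[9, -5, 0, -10], [-5, 5, 0, 10], [0, 0, 0, 0], [-10, 10, 0, 21]].
Congruent diagonalization of A (simultaneous row and column reduction) yields pivots 9, 20/9, 0, 1.
That gives 3 positive, 1 zero pivots.
Hence Q is positive semidefinite.

positive semidefinite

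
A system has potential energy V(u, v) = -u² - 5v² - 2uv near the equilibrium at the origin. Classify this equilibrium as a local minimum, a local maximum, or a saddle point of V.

The Hessian at the origin is H = [[-2, -2], [-2, -10]].
det H = -2·-10 − (-2)² = 16 > 0 and H[1,1] = -2 < 0, so H is negative definite.
Therefore the origin is a local maximum.

local maximum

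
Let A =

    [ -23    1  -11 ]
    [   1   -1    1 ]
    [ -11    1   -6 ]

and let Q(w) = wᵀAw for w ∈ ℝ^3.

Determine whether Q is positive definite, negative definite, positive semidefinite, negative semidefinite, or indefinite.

Leading principal minors: Δ_1 = -23, Δ_2 = 22, Δ_3 = -10.
The signs alternate starting with Δ_1 < 0, so by Sylvester's criterion Q is negative definite.

negative definite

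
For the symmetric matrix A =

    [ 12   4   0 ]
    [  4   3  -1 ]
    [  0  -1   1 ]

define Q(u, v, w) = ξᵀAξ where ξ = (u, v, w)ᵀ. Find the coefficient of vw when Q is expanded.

-2

The coefficient of vw is A[2,3] + A[3,2] = 2·(-1) = -2.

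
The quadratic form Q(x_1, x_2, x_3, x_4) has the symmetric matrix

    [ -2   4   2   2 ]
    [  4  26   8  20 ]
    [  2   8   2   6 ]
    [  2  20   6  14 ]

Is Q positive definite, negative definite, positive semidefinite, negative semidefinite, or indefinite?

indefinite

Congruent diagonalization of A (simultaneous row and column reduction) yields pivots -2, 34, -4/17, 0.
That gives 1 positive, 2 negative, 1 zero pivots.
Hence Q is indefinite.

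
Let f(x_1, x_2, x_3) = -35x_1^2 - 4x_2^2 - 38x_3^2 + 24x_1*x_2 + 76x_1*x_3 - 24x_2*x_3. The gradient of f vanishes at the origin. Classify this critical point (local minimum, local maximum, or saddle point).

saddle point

The Hessian at the origin is H = [[-70, 24, 76], [24, -8, -24], [76, -24, -76]].
An LDLᵀ factorisation of H has diagonal entries -70, 8/35, -12.
So there are 1 positive, 2 negative pivots.
H is indefinite, so the origin is a saddle point.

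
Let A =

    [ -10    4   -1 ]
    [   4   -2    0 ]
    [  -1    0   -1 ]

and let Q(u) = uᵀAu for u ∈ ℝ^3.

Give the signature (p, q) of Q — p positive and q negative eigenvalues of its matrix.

Row-reducing A symmetrically gives the diagonal entries -10, -2/5, -1/2.
Counting signs: 3 negative.

(0, 3)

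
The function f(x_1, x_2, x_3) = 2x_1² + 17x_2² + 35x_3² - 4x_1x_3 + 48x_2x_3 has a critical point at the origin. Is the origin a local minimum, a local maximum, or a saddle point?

The Hessian at the origin is H = [[4, 0, -4], [0, 34, 48], [-4, 48, 70]].
Applying the same elementary operations to the rows and columns of H produces a congruent diagonal matrix with entries 4, 34, -30/17.
Counting signs: 2 positive, 1 negative.
H is indefinite, so the origin is a saddle point.

saddle point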